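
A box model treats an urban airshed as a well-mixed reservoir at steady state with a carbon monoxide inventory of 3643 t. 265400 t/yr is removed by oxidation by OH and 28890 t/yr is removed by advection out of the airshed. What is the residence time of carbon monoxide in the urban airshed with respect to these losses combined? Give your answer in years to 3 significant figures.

Total removal = 265400 + 28890 = 294290 t/yr.
τ = M / ΣF_out = 3643 / 294290 = 0.01238 yr.

0.0124 yr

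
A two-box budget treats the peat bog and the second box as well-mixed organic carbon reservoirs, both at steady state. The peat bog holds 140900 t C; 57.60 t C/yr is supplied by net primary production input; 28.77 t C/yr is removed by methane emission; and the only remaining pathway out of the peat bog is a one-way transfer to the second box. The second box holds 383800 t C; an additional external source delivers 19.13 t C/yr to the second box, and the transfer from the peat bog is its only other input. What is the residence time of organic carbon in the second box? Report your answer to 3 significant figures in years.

8000 yr

Balance the peat bog: ΣF_in = 57.600 t C/yr.
Transfer to the second box = ΣF_in − (28.77) = 28.830 t C/yr.
Total input to the second box = 28.830 + 19.13 = 47.960 t C/yr; at steady state this equals its total output.
τ = M / F = 383800 / 47.960 = 8003 yr.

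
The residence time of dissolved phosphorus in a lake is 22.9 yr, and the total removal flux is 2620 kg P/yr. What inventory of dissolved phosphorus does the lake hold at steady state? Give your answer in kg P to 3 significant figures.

60000 kg P

τ = M/F ⇒ M = τ × F = 22.9 × 2620 = 60000 kg P.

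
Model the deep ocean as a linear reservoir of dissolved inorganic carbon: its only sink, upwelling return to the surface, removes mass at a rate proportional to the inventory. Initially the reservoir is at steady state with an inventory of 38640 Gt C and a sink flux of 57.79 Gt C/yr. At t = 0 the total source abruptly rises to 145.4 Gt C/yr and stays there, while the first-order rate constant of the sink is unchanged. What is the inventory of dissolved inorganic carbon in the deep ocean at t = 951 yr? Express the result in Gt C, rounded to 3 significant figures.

83100 Gt C

τ = M₀/F₀ = 38640/57.79 = 668.6 yr; rate constant k = 1/τ.
New steady state M_∞ = F₁/k = F₁·τ = 145.4 × 668.6 = 97218 Gt C.
M(t) = M_∞ + (M₀ − M_∞)·e^(−t/τ); t/τ = 951/668.6 = 1.422, so e^(−t/τ) = 0.2412.
M(t) = 97218 − 58580 × 0.2412 = 83092 Gt C.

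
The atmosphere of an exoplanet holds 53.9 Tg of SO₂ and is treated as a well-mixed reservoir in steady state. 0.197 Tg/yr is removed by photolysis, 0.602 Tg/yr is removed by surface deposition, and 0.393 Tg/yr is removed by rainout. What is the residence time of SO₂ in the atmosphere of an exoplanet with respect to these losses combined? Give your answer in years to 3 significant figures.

45.2 yr

Total removal = 0.1970 + 0.6020 + 0.3930 = 1.1920 Tg/yr.
τ = M / ΣF_out = 53.9 / 1.1920 = 45.22 yr.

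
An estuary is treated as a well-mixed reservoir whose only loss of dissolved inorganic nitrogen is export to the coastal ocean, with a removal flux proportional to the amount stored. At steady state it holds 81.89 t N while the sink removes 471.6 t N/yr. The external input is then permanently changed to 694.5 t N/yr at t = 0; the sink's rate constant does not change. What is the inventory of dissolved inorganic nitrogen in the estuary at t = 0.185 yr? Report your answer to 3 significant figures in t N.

The sink rate constant is k = F₀/M₀ = 471.6/81.89 = 5.759 yr⁻¹.
Solving dM/dt = F₁ − kM with M(0) = M₀ gives M(t) = F₁/k + (M₀ − F₁/k)·e^(−kt).
F₁/k = 694.5/5.759 = 120.60 t N; kt = 5.759 × 0.185 = 1.065, e^(−kt) = 0.3446.
M(0.185) = 120.60 + (81.89 − 120.60) × 0.3446 = 120.60 − 13.34 = 107.26 t N.

107 t N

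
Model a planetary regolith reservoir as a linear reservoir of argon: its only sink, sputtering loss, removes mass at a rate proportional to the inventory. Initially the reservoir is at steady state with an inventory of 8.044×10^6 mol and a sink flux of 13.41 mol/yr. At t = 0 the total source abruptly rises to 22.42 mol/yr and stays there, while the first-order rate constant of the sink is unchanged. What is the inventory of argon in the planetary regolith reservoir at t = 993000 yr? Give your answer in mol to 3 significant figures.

The sink rate constant is k = F₀/M₀ = 13.41/8.044×10^6 = 1.667×10^-6 yr⁻¹.
Solving dM/dt = F₁ − kM with M(0) = M₀ gives M(t) = F₁/k + (M₀ − F₁/k)·e^(−kt).
F₁/k = 22.42/1.667×10^-6 = 1.3449×10^7 mol; kt = 1.667×10^-6 × 993000 = 1.655, e^(−kt) = 0.1910.
M(993000) = 1.3449×10^7 + (8.044×10^6 − 1.3449×10^7) × 0.1910 = 1.3449×10^7 − 1.032×10^6 = 1.2416×10^7 mol.

1.24×10^7 mol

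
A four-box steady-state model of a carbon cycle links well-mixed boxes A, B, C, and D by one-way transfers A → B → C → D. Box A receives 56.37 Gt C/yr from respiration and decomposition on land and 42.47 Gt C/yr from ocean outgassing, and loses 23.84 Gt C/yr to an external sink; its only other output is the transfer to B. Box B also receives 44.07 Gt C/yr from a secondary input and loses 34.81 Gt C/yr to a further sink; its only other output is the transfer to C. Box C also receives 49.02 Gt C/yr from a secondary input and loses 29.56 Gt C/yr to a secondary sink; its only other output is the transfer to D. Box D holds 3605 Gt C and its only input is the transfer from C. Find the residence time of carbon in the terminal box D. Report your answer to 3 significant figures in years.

34.8 yr

Box A: F(A→B) = (56.37 + 42.47) − 23.84 = 75.000 Gt C/yr.
Box B: F(B→C) = (75.000 + 44.07) − 34.81 = 84.260 Gt C/yr.
Box C: F(C→D) = (84.260 + 49.02) − 29.56 = 103.72 Gt C/yr.
Box D throughput = its input = 103.72 Gt C/yr; τ = 3605 / 103.72 = 34.76 yr.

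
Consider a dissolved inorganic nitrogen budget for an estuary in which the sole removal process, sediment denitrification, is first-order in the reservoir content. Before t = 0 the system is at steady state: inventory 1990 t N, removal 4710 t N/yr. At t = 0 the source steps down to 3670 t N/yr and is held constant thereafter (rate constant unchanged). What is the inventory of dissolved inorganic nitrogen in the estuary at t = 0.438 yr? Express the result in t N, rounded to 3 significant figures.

1710 t N

Residence time τ = M₀/F₀ = 0.4225 yr. The eventual steady state is M_∞ = M₀·(F₁/F₀) = 1990 × 3670/4710 = 1550.6 t N.
The anomaly ΔM(t) = M(t) − M_∞ decays as ΔM₀·e^(−t/τ) with ΔM₀ = 1990 − 1550.6 = 439.4 t N.
At t = 0.438 yr, e^(−t/τ) = e^(−1.037) = 0.3546, so ΔM = 155.8 t N and M = 1550.6 + 155.8 = 1706.4 t N.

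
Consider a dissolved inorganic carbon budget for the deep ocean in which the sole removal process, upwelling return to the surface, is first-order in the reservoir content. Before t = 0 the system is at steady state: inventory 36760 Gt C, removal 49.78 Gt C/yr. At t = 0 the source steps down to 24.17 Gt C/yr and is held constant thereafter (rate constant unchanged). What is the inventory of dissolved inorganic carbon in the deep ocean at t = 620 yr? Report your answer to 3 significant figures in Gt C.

26000 Gt C

τ = M₀/F₀ = 36760/49.78 = 738.4 yr; rate constant k = 1/τ.
New steady state M_∞ = F₁/k = F₁·τ = 24.17 × 738.4 = 17848 Gt C.
M(t) = M_∞ + (M₀ − M_∞)·e^(−t/τ); t/τ = 620/738.4 = 0.8396, so e^(−t/τ) = 0.4319.
M(t) = 17848 + 18910 × 0.4319 = 26016 Gt C.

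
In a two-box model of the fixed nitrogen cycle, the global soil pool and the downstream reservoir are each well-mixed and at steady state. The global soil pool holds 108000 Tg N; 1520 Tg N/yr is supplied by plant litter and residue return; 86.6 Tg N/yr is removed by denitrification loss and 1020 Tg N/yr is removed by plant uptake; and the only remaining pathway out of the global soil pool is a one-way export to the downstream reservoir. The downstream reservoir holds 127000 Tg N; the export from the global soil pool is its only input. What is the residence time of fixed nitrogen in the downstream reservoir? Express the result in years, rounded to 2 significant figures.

Balance the global soil pool: ΣF_in = 1520.0 Tg N/yr.
Export to the downstream reservoir = ΣF_in − (86.6 + 1020) = 413.40 Tg N/yr.
At steady state the output of the downstream reservoir equals its input, 413.40 Tg N/yr.
τ = M / F = 127000 / 413.40 = 307.2 yr.

310 yr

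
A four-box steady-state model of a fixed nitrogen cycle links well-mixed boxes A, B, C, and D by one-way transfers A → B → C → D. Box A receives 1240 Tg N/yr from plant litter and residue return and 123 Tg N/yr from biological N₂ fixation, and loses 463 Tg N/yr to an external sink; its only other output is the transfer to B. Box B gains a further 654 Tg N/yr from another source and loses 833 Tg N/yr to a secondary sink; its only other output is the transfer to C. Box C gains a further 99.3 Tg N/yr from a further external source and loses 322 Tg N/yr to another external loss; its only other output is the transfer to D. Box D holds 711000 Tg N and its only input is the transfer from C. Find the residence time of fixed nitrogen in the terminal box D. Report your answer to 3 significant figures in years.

1430 yr

Box A: F(A→B) = (1240 + 123) − 463 = 900.00 Tg N/yr.
Box B: F(B→C) = (900.00 + 654) − 833 = 721.00 Tg N/yr.
Box C: F(C→D) = (721.00 + 99.3) − 322 = 498.30 Tg N/yr.
Box D throughput = its input = 498.30 Tg N/yr; τ = 711000 / 498.30 = 1427 yr.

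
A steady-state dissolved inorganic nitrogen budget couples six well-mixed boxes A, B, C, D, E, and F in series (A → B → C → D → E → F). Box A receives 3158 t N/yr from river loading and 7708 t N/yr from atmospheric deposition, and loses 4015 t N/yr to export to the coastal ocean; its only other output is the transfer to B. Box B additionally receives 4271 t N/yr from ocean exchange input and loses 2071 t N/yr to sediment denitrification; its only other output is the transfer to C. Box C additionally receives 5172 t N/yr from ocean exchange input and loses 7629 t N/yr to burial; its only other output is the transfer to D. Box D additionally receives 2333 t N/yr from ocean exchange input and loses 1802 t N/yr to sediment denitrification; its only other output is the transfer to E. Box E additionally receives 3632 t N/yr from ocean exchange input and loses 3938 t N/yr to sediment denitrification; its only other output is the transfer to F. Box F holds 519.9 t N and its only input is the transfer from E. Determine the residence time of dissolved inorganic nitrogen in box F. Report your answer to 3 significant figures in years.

0.0762 yr

Box A: F(A→B) = (3158 + 7708) − 4015 = 6851.0 t N/yr.
Box B: F(B→C) = (6851.0 + 4271) − 2071 = 9051.0 t N/yr.
Box C: F(C→D) = (9051.0 + 5172) − 7629 = 6594.0 t N/yr.
Box D: F(D→E) = (6594.0 + 2333) − 1802 = 7125.0 t N/yr.
Box E: F(E→F) = (7125.0 + 3632) − 3938 = 6819.0 t N/yr.
Box F throughput = its input = 6819.0 t N/yr; τ = 519.9 / 6819.0 = 0.07624 yr.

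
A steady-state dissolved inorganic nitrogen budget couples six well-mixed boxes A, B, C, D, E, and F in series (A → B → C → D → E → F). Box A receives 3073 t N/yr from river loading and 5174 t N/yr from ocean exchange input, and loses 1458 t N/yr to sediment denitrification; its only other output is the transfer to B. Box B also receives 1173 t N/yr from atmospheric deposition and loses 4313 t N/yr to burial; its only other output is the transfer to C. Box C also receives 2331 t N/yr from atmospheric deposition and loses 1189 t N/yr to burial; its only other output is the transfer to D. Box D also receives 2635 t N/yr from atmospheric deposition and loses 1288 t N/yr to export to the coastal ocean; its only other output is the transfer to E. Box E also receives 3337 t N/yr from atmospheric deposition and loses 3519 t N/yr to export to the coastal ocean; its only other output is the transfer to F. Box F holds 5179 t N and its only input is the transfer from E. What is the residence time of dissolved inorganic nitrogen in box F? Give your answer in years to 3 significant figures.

0.870 yr

Box A: F(A→B) = (3073 + 5174) − 1458 = 6789.0 t N/yr.
Box B: F(B→C) = (6789.0 + 1173) − 4313 = 3649.0 t N/yr.
Box C: F(C→D) = (3649.0 + 2331) − 1189 = 4791.0 t N/yr.
Box D: F(D→E) = (4791.0 + 2635) − 1288 = 6138.0 t N/yr.
Box E: F(E→F) = (6138.0 + 3337) − 3519 = 5956.0 t N/yr.
Box F throughput = its input = 5956.0 t N/yr; τ = 5179 / 5956.0 = 0.8695 yr.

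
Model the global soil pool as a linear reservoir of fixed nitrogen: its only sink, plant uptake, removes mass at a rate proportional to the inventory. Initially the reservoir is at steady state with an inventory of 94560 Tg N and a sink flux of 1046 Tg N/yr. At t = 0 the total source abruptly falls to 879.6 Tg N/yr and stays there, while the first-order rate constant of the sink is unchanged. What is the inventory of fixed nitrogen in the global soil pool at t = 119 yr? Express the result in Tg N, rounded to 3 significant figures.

τ = M₀/F₀ = 94560/1046 = 90.40 yr; rate constant k = 1/τ.
New steady state M_∞ = F₁/k = F₁·τ = 879.6 × 90.40 = 79517 Tg N.
M(t) = M_∞ + (M₀ − M_∞)·e^(−t/τ); t/τ = 119/90.40 = 1.316, so e^(−t/τ) = 0.2681.
M(t) = 79517 + 15040 × 0.2681 = 83550 Tg N.

83600 Tg N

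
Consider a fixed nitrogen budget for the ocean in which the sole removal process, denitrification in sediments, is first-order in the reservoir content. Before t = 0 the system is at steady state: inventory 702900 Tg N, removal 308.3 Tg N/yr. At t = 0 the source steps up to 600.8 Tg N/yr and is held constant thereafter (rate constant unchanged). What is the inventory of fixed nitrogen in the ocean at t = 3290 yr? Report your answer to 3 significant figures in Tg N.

1.21×10^6 Tg N

τ = M₀/F₀ = 702900/308.3 = 2280 yr; rate constant k = 1/τ.
New steady state M_∞ = F₁/k = F₁·τ = 600.8 × 2280 = 1.3698×10^6 Tg N.
M(t) = M_∞ + (M₀ − M_∞)·e^(−t/τ); t/τ = 3290/2280 = 1.443, so e^(−t/τ) = 0.2362.
M(t) = 1.3698×10^6 − 666900 × 0.2362 = 1.2123×10^6 Tg N.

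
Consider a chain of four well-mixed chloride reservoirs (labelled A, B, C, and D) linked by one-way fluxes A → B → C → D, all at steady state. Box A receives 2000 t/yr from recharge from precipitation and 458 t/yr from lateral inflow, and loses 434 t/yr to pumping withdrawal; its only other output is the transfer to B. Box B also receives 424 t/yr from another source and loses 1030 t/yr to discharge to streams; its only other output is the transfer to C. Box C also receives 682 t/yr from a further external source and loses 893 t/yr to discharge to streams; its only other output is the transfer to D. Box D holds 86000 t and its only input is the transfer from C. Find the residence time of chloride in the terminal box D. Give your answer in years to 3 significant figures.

71.3 yr

Box A: F(A→B) = (2000 + 458) − 434 = 2024.0 t/yr.
Box B: F(B→C) = (2024.0 + 424) − 1030 = 1418.0 t/yr.
Box C: F(C→D) = (1418.0 + 682) − 893 = 1207.0 t/yr.
Box D throughput = its input = 1207.0 t/yr; τ = 86000 / 1207.0 = 71.25 yr.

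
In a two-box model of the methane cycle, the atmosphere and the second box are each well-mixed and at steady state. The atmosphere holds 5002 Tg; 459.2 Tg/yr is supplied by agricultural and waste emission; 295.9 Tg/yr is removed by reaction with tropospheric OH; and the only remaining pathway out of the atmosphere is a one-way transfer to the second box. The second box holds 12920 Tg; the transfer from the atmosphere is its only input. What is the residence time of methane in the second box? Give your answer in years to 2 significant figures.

Balance the atmosphere: ΣF_in = 459.20 Tg/yr.
Transfer to the second box = ΣF_in − (295.9) = 163.30 Tg/yr.
At steady state the output of the second box equals its input, 163.30 Tg/yr.
τ = M / F = 12920 / 163.30 = 79.12 yr.

79 yr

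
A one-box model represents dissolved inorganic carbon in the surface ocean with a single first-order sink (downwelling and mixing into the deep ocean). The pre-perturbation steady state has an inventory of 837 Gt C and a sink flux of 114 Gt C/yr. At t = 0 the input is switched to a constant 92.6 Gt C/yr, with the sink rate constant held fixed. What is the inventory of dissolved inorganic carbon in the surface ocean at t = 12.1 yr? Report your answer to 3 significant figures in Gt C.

The sink rate constant is k = F₀/M₀ = 114/837 = 0.1362 yr⁻¹.
Solving dM/dt = F₁ − kM with M(0) = M₀ gives M(t) = F₁/k + (M₀ − F₁/k)·e^(−kt).
F₁/k = 92.6/0.1362 = 679.88 Gt C; kt = 0.1362 × 12.1 = 1.648, e^(−kt) = 0.1924.
M(12.1) = 679.88 + (837 − 679.88) × 0.1924 = 679.88 + 30.23 = 710.11 Gt C.

710 Gt C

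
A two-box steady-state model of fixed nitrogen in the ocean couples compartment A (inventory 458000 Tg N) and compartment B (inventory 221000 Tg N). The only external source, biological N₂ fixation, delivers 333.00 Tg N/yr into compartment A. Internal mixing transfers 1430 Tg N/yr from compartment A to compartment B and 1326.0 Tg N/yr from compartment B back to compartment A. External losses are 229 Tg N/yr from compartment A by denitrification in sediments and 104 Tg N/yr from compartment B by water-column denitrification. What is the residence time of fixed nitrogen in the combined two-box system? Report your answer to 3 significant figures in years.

For the system as a whole, the A↔B exchange is internal and contributes nothing to the throughput; only the external sinks remove mass.
M_total = 458000 + 221000 = 679000 Tg N.
ΣF_external_out = 229 + 104 = 333.00 Tg N/yr.
τ = M_total / ΣF_ext = 679000 / 333.00 = 2039 yr.

2040 yr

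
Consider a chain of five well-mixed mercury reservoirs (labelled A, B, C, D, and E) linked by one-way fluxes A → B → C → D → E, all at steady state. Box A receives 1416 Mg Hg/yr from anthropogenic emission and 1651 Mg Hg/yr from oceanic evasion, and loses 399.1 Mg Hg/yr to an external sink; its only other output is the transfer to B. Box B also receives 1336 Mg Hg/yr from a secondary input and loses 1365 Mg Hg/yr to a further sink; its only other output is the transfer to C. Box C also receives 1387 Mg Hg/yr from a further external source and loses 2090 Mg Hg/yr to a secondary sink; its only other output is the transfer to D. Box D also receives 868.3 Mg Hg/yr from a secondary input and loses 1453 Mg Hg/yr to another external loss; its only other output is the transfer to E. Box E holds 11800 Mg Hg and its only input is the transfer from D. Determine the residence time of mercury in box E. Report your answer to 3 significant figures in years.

Box A: F(A→B) = (1416 + 1651) − 399.1 = 2667.9 Mg Hg/yr.
Box B: F(B→C) = (2667.9 + 1336) − 1365 = 2638.9 Mg Hg/yr.
Box C: F(C→D) = (2638.9 + 1387) − 2090 = 1935.9 Mg Hg/yr.
Box D: F(D→E) = (1935.9 + 868.3) − 1453 = 1351.2 Mg Hg/yr.
Box E throughput = its input = 1351.2 Mg Hg/yr; τ = 11800 / 1351.2 = 8.733 yr.

8.73 yr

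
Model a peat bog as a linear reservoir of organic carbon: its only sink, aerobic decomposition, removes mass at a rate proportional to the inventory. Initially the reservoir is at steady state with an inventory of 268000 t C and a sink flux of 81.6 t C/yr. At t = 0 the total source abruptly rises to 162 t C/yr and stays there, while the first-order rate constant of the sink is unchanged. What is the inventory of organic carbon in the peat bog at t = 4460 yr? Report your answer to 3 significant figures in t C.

The sink rate constant is k = F₀/M₀ = 81.6/268000 = 0.0003045 yr⁻¹.
Solving dM/dt = F₁ − kM with M(0) = M₀ gives M(t) = F₁/k + (M₀ − F₁/k)·e^(−kt).
F₁/k = 162/0.0003045 = 532060 t C; kt = 0.0003045 × 4460 = 1.358, e^(−kt) = 0.2572.
M(4460) = 532060 + (268000 − 532060) × 0.2572 = 532060 − 67910 = 464150 t C.

464000 t C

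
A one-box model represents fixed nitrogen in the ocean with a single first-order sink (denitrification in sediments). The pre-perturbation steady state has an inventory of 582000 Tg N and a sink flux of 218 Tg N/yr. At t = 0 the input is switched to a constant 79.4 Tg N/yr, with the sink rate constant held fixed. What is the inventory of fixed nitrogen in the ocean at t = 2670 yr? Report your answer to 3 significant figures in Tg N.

348000 Tg N

The sink rate constant is k = F₀/M₀ = 218/582000 = 0.0003746 yr⁻¹.
Solving dM/dt = F₁ − kM with M(0) = M₀ gives M(t) = F₁/k + (M₀ − F₁/k)·e^(−kt).
F₁/k = 79.4/0.0003746 = 211980 Tg N; kt = 0.0003746 × 2670 = 1.000, e^(−kt) = 0.3678.
M(2670) = 211980 + (582000 − 211980) × 0.3678 = 211980 + 136100 = 348090 Tg N.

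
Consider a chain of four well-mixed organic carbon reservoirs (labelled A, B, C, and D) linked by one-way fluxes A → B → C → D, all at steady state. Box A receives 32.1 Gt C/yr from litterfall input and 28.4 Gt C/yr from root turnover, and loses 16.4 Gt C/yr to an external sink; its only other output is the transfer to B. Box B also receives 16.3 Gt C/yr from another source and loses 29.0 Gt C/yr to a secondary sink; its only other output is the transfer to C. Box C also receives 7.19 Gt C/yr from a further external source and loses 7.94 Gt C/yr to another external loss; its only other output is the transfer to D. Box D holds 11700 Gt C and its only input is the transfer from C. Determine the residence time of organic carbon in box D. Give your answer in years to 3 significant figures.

Box A: F(A→B) = (32.1 + 28.4) − 16.4 = 44.100 Gt C/yr.
Box B: F(B→C) = (44.100 + 16.3) − 29.0 = 31.400 Gt C/yr.
Box C: F(C→D) = (31.400 + 7.19) − 7.94 = 30.650 Gt C/yr.
Box D throughput = its input = 30.650 Gt C/yr; τ = 11700 / 30.650 = 381.7 yr.

382 yr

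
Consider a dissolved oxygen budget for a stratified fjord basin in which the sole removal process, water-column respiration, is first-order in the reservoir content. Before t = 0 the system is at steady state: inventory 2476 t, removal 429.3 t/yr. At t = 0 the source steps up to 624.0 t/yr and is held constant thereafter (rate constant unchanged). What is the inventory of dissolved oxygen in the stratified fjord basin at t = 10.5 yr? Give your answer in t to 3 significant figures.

Residence time τ = M₀/F₀ = 5.768 yr. The eventual steady state is M_∞ = M₀·(F₁/F₀) = 2476 × 624.0/429.3 = 3598.9 t.
The anomaly ΔM(t) = M(t) − M_∞ decays as ΔM₀·e^(−t/τ) with ΔM₀ = 2476 − 3598.9 = −1123 t.
At t = 10.5 yr, e^(−t/τ) = e^(−1.821) = 0.1619, so ΔM = −181.8 t and M = 3598.9 − 181.8 = 3417.1 t.

3420 t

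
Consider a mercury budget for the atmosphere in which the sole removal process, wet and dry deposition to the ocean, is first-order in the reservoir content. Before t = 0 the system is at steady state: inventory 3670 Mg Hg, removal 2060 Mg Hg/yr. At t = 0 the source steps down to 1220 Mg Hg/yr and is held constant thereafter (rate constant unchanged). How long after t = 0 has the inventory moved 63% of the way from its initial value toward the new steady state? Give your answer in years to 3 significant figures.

1.77 yr

τ = M₀/F₀ = 3670/2060 = 1.782 yr.
The remaining gap fraction is e^(−t/τ); 63% covered ⇒ e^(−t/τ) = 0.370.
t = −τ ln(0.370) = 1.782 × 0.9943 = 1.771 yr.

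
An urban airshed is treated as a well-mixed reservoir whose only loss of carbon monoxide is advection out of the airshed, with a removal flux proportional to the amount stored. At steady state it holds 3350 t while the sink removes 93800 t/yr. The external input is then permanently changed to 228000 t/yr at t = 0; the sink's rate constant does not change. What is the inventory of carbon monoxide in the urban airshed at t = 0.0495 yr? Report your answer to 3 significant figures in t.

Residence time τ = M₀/F₀ = 0.03571 yr. The eventual steady state is M_∞ = M₀·(F₁/F₀) = 3350 × 228000/93800 = 8142.9 t.
The anomaly ΔM(t) = M(t) − M_∞ decays as ΔM₀·e^(−t/τ) with ΔM₀ = 3350 − 8142.9 = −4793 t.
At t = 0.0495 yr, e^(−t/τ) = e^(−1.386) = 0.2501, so ΔM = −1199 t and M = 8142.9 − 1199 = 6944.3 t.

6940 t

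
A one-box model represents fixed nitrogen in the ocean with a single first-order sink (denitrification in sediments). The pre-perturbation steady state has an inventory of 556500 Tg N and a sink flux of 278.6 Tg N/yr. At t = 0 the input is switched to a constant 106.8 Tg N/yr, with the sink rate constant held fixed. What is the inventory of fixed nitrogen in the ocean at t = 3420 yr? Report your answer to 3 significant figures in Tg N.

275000 Tg N

τ = M₀/F₀ = 556500/278.6 = 1997 yr; rate constant k = 1/τ.
New steady state M_∞ = F₁/k = F₁·τ = 106.8 × 1997 = 213330 Tg N.
M(t) = M_∞ + (M₀ − M_∞)·e^(−t/τ); t/τ = 3420/1997 = 1.712, so e^(−t/τ) = 0.1805.
M(t) = 213330 + 343200 × 0.1805 = 275270 Tg N.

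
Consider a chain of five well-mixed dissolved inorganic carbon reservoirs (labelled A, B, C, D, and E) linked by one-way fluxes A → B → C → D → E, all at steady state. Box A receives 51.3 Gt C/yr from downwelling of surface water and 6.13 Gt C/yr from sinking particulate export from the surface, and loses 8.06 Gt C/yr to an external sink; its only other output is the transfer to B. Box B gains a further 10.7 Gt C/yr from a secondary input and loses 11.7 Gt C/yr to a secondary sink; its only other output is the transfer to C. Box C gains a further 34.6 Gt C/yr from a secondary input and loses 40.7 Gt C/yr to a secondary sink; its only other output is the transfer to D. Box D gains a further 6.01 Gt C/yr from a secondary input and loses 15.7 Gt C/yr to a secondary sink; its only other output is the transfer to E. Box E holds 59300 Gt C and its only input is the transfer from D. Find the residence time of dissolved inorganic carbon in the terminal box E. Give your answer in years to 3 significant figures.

Box A: F(A→B) = (51.3 + 6.13) − 8.06 = 49.370 Gt C/yr.
Box B: F(B→C) = (49.370 + 10.7) − 11.7 = 48.370 Gt C/yr.
Box C: F(C→D) = (48.370 + 34.6) − 40.7 = 42.270 Gt C/yr.
Box D: F(D→E) = (42.270 + 6.01) − 15.7 = 32.580 Gt C/yr.
Box E throughput = its input = 32.580 Gt C/yr; τ = 59300 / 32.580 = 1820 yr.

1820 yr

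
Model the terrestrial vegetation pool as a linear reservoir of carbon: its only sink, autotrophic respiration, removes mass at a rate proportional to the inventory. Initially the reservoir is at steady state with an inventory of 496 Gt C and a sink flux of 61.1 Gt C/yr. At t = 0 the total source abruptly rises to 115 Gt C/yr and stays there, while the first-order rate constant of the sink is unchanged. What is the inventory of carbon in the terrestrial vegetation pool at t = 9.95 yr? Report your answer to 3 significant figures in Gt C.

The sink rate constant is k = F₀/M₀ = 61.1/496 = 0.1232 yr⁻¹.
Solving dM/dt = F₁ − kM with M(0) = M₀ gives M(t) = F₁/k + (M₀ − F₁/k)·e^(−kt).
F₁/k = 115/0.1232 = 933.55 Gt C; kt = 0.1232 × 9.95 = 1.226, e^(−kt) = 0.2936.
M(9.95) = 933.55 + (496 − 933.55) × 0.2936 = 933.55 − 128.4 = 805.11 Gt C.

805 Gt C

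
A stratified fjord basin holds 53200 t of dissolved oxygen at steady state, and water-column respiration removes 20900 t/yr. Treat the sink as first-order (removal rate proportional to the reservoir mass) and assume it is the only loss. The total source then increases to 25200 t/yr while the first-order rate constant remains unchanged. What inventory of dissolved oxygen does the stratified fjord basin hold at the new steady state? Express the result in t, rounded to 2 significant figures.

Rate constant k = F/M = 20900 / 53200 = 0.3929 yr⁻¹.
At the new steady state, source = k·M_new ⇒ M_new = 25200 / 0.3929 = 64150 t.
(Equivalently M_new = M × F_new/F_old = 53200 × 25200/20900.)

64000 t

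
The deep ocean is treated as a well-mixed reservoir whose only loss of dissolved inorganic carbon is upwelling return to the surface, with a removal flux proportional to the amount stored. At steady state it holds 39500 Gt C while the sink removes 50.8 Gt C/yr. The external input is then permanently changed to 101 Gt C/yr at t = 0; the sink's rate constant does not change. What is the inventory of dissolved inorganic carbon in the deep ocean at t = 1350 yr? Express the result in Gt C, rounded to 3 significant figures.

71700 Gt C

The sink rate constant is k = F₀/M₀ = 50.8/39500 = 0.001286 yr⁻¹.
Solving dM/dt = F₁ − kM with M(0) = M₀ gives M(t) = F₁/k + (M₀ − F₁/k)·e^(−kt).
F₁/k = 101/0.001286 = 78533 Gt C; kt = 0.001286 × 1350 = 1.736, e^(−kt) = 0.1762.
M(1350) = 78533 + (39500 − 78533) × 0.1762 = 78533 − 6877 = 71656 Gt C.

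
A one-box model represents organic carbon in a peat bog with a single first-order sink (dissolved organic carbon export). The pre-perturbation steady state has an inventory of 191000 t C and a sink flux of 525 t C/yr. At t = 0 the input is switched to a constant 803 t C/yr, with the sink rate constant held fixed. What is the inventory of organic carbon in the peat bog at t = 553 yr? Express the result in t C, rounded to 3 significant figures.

Residence time τ = M₀/F₀ = 363.8 yr. The eventual steady state is M_∞ = M₀·(F₁/F₀) = 191000 × 803/525 = 292140 t C.
The anomaly ΔM(t) = M(t) − M_∞ decays as ΔM₀·e^(−t/τ) with ΔM₀ = 191000 − 292140 = −101100 t C.
At t = 553 yr, e^(−t/τ) = e^(−1.520) = 0.2187, so ΔM = −22120 t C and M = 292140 − 22120 = 270020 t C.

270000 t C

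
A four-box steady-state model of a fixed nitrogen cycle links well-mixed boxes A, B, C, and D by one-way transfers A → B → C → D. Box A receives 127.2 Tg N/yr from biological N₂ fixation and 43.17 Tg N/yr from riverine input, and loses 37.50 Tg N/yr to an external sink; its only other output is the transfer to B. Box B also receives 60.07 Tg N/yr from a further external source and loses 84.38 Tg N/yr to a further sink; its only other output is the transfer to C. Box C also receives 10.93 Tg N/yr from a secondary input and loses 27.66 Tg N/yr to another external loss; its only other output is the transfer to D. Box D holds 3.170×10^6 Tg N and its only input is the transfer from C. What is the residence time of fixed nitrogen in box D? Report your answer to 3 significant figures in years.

34500 yr

Box A: F(A→B) = (127.2 + 43.17) − 37.50 = 132.87 Tg N/yr.
Box B: F(B→C) = (132.87 + 60.07) − 84.38 = 108.56 Tg N/yr.
Box C: F(C→D) = (108.56 + 10.93) − 27.66 = 91.830 Tg N/yr.
Box D throughput = its input = 91.830 Tg N/yr; τ = 3.170×10^6 / 91.830 = 34520 yr.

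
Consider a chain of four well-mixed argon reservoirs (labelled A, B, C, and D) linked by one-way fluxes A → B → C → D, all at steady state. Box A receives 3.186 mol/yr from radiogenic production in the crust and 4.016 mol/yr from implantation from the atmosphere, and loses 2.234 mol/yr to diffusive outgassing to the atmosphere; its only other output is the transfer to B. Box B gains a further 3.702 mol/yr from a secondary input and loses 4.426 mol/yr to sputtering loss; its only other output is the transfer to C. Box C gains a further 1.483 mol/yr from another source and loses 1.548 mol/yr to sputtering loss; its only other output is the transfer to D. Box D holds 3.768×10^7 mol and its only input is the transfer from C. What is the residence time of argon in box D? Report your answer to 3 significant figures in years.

Box A: F(A→B) = (3.186 + 4.016) − 2.234 = 4.9680 mol/yr.
Box B: F(B→C) = (4.9680 + 3.702) − 4.426 = 4.2440 mol/yr.
Box C: F(C→D) = (4.2440 + 1.483) − 1.548 = 4.1790 mol/yr.
Box D throughput = its input = 4.1790 mol/yr; τ = 3.768×10^7 / 4.1790 = 9.017×10^6 yr.

9.02×10^6 yr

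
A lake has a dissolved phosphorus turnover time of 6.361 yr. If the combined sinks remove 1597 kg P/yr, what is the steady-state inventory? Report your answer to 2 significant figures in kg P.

τ = M/F ⇒ M = τ × F = 6.361 × 1597 = 10160 kg P.

10000 kg P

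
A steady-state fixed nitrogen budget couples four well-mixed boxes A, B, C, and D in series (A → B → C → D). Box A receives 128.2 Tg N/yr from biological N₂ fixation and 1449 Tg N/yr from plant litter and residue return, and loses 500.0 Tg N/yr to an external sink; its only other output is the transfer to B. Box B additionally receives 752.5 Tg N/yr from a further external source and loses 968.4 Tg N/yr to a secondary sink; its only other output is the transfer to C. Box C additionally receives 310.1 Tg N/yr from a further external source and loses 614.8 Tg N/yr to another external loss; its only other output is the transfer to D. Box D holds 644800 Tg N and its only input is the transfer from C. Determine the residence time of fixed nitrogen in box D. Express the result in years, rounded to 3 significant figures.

1160 yr

Box A: F(A→B) = (128.2 + 1449) − 500.0 = 1077.2 Tg N/yr.
Box B: F(B→C) = (1077.2 + 752.5) − 968.4 = 861.30 Tg N/yr.
Box C: F(C→D) = (861.30 + 310.1) − 614.8 = 556.60 Tg N/yr.
Box D throughput = its input = 556.60 Tg N/yr; τ = 644800 / 556.60 = 1158 yr.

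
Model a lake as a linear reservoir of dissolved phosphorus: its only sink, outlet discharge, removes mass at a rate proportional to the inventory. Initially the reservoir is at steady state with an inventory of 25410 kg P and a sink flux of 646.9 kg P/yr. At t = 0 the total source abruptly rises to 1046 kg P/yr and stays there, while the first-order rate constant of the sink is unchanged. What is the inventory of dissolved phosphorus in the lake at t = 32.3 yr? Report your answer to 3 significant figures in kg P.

34200 kg P

The sink rate constant is k = F₀/M₀ = 646.9/25410 = 0.02546 yr⁻¹.
Solving dM/dt = F₁ − kM with M(0) = M₀ gives M(t) = F₁/k + (M₀ − F₁/k)·e^(−kt).
F₁/k = 1046/0.02546 = 41087 kg P; kt = 0.02546 × 32.3 = 0.8223, e^(−kt) = 0.4394.
M(32.3) = 41087 + (25410 − 41087) × 0.4394 = 41087 − 6889 = 34198 kg P.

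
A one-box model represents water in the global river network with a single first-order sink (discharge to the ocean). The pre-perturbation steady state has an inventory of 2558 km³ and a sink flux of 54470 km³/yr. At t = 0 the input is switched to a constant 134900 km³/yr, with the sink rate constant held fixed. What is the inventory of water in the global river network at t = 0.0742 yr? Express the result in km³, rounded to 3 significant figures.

τ = M₀/F₀ = 2558/54470 = 0.04696 yr; rate constant k = 1/τ.
New steady state M_∞ = F₁/k = F₁·τ = 134900 × 0.04696 = 6335.1 km³.
M(t) = M_∞ + (M₀ − M_∞)·e^(−t/τ); t/τ = 0.0742/0.04696 = 1.580, so e^(−t/τ) = 0.2060.
M(t) = 6335.1 − 3777 × 0.2060 = 5557.1 km³.

5560 km³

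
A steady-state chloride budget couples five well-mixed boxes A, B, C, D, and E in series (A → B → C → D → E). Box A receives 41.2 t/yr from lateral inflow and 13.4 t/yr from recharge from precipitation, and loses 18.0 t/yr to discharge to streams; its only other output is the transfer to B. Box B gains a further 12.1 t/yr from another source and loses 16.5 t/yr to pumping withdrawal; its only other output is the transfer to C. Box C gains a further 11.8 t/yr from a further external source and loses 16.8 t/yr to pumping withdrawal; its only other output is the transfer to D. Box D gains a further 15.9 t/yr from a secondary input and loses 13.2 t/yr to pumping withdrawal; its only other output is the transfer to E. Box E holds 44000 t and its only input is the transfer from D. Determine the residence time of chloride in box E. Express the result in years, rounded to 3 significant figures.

Box A: F(A→B) = (41.2 + 13.4) − 18.0 = 36.600 t/yr.
Box B: F(B→C) = (36.600 + 12.1) − 16.5 = 32.200 t/yr.
Box C: F(C→D) = (32.200 + 11.8) − 16.8 = 27.200 t/yr.
Box D: F(D→E) = (27.200 + 15.9) − 13.2 = 29.900 t/yr.
Box E throughput = its input = 29.900 t/yr; τ = 44000 / 29.900 = 1472 yr.

1470 yr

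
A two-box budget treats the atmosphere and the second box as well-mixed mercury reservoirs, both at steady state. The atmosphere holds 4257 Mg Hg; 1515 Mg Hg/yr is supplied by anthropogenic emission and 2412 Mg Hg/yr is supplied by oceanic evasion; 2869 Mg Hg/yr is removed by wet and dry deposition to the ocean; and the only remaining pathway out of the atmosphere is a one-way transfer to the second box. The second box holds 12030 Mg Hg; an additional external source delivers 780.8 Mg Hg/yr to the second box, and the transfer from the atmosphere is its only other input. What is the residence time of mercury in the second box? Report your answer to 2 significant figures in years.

Balance the atmosphere: ΣF_in = 1515 + 2412 = 3927.0 Mg Hg/yr.
Transfer to the second box = ΣF_in − (2869) = 1058.0 Mg Hg/yr.
Total input to the second box = 1058.0 + 780.8 = 1838.8 Mg Hg/yr; at steady state this equals its total output.
τ = M / F = 12030 / 1838.8 = 6.542 yr.

6.5 yr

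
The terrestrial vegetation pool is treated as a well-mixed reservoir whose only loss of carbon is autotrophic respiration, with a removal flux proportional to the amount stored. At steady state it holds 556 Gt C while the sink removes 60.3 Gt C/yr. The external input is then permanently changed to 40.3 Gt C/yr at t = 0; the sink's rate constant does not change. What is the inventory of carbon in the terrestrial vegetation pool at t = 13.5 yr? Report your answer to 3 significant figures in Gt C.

τ = M₀/F₀ = 556/60.3 = 9.221 yr; rate constant k = 1/τ.
New steady state M_∞ = F₁/k = F₁·τ = 40.3 × 9.221 = 371.59 Gt C.
M(t) = M_∞ + (M₀ − M_∞)·e^(−t/τ); t/τ = 13.5/9.221 = 1.464, so e^(−t/τ) = 0.2313.
M(t) = 371.59 + 184.4 × 0.2313 = 414.24 Gt C.

414 Gt C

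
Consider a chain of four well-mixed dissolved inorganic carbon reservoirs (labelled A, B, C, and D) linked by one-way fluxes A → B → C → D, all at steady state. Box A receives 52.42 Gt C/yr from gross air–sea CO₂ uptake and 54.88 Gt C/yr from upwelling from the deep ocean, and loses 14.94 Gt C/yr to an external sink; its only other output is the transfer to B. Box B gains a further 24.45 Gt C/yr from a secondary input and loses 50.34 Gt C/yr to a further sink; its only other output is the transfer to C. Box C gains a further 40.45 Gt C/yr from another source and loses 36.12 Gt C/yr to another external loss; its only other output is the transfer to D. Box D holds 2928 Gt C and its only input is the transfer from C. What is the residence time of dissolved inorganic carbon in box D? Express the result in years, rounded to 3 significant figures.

Box A: F(A→B) = (52.42 + 54.88) − 14.94 = 92.360 Gt C/yr.
Box B: F(B→C) = (92.360 + 24.45) − 50.34 = 66.470 Gt C/yr.
Box C: F(C→D) = (66.470 + 40.45) − 36.12 = 70.800 Gt C/yr.
Box D throughput = its input = 70.800 Gt C/yr; τ = 2928 / 70.800 = 41.36 yr.

41.4 yr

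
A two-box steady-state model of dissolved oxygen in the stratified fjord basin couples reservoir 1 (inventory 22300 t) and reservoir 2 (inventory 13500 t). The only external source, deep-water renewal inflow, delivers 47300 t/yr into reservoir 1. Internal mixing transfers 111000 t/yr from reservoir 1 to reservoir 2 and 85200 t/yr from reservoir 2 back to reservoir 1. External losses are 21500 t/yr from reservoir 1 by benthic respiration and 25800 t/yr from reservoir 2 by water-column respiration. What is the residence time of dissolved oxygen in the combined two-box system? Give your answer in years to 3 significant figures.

0.757 yr

Residence time in the combined system uses the total inventory and the total *external* removal — internal exchanges between the two boxes cancel.
M_total = 22300 + 13500 = 35800 t.
ΣF_external_out = 21500 + 25800 = 47300 t/yr.
τ = M_total / ΣF_ext = 35800 / 47300 = 0.7569 yr.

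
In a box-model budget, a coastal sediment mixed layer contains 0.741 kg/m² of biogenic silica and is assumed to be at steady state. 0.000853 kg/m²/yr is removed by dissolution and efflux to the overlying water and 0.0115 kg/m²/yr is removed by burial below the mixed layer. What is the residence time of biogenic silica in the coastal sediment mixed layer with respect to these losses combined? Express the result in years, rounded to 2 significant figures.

60 yr

Total removal = 0.0008530 + 0.01150 = 0.012353 kg/m²/yr.
τ = M / ΣF_out = 0.741 / 0.012353 = 59.99 yr.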